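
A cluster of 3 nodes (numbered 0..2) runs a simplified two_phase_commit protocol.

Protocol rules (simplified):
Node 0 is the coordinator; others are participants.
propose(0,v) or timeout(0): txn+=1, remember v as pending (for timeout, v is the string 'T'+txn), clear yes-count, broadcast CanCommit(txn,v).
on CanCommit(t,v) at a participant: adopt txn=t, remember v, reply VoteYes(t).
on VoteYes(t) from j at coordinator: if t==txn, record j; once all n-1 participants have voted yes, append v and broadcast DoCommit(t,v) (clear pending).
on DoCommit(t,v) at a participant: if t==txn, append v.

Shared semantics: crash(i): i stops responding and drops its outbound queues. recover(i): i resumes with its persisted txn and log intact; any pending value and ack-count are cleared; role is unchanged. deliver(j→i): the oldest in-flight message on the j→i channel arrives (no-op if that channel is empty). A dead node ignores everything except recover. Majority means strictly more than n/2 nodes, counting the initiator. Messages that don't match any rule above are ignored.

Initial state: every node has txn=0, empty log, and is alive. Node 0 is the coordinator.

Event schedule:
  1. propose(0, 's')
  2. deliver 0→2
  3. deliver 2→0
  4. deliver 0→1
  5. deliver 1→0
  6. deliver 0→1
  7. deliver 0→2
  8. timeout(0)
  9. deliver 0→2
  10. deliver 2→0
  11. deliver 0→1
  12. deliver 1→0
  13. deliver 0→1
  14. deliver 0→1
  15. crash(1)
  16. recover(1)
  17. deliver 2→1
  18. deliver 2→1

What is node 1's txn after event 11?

e1 propose(0,'s'): 0[coor,t=1,-]
e2 deliver 0→2: 2[part,t=1,-]
e3 deliver 2→0: ·
e4 deliver 0→1: 1[part,t=1,-]
e5 deliver 1→0: 0[coor,t=1,s]
e6 deliver 0→1: 1[part,t=1,s]
e7 deliver 0→2: 2[part,t=1,s]
e8 timeout(0): 0[coor,t=2,s]
e9 deliver 0→2: 2[part,t=2,s]
e10 deliver 2→0: ·
e11 deliver 0→1: 1[part,t=2,s]

2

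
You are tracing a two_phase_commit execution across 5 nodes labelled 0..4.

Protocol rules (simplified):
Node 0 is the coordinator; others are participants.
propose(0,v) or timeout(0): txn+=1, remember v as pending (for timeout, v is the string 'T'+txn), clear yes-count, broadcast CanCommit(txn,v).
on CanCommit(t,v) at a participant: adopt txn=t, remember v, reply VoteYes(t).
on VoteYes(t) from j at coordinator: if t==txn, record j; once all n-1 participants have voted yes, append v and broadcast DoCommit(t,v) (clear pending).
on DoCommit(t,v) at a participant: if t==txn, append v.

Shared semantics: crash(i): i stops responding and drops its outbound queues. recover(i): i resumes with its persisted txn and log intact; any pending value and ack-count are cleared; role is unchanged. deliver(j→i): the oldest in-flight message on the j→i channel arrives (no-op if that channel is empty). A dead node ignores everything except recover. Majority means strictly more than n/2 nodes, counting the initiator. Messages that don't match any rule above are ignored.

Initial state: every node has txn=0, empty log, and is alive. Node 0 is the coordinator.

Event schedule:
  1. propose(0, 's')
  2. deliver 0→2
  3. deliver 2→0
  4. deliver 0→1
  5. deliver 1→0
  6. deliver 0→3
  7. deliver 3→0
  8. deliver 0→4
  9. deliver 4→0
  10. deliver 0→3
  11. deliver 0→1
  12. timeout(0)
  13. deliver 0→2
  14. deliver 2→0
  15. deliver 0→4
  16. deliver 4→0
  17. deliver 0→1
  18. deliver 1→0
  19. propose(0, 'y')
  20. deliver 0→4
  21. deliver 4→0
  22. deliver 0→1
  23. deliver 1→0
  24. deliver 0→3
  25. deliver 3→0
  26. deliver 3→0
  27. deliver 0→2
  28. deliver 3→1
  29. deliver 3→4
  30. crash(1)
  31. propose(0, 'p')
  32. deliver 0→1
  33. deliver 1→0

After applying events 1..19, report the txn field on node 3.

step 1 propose(0,'s'): 0={coor,t=1,log=-}
step 2 deliver 0→2: 2={part,t=1,log=-}
step 3 deliver 2→0: —
step 4 deliver 0→1: 1={part,t=1,log=-}
step 5 deliver 1→0: —
step 6 deliver 0→3: 3={part,t=1,log=-}
step 7 deliver 3→0: —
step 8 deliver 0→4: 4={part,t=1,log=-}
step 9 deliver 4→0: 0={coor,t=1,log=s}
step 10 deliver 0→3: 3={part,t=1,log=s}
step 11 deliver 0→1: 1={part,t=1,log=s}
step 12 timeout(0): 0={coor,t=2,log=s}
step 13 deliver 0→2: 2={part,t=1,log=s}
step 14 deliver 2→0: —
step 15 deliver 0→4: 4={part,t=1,log=s}
step 16 deliver 4→0: —
step 17 deliver 0→1: 1={part,t=2,log=s}
step 18 deliver 1→0: —
step 19 propose(0,'y'): 0={coor,t=3,log=s}

1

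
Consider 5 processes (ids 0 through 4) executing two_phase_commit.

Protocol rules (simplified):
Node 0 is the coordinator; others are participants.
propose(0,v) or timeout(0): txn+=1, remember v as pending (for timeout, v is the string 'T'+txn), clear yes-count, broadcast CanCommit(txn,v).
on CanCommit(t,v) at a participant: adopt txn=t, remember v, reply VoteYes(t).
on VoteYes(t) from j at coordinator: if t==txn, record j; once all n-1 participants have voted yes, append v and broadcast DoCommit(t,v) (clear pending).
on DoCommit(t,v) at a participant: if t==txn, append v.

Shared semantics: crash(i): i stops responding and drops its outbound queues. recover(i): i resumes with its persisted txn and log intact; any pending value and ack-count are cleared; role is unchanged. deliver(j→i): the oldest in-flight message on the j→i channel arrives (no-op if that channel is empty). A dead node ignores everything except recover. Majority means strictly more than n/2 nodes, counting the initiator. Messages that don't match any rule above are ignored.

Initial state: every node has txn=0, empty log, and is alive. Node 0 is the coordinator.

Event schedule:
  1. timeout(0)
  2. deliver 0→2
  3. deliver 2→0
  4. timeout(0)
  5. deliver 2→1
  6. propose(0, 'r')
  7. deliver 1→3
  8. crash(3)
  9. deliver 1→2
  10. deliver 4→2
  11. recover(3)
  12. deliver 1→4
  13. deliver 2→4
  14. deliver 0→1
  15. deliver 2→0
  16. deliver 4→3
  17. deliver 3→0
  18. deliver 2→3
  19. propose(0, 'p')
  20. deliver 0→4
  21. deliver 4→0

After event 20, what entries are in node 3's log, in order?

empty

1. timeout(0):  <0:coor t1 ->
2. deliver 0→2:  <2:part t1 ->
3. deliver 2→0:  nop
4. timeout(0):  <0:coor t2 ->
5. deliver 2→1:  nop
6. propose(0,'r'):  <0:coor t3 ->
7. deliver 1→3:  nop
8. crash(3):  <3:✗part t0 ->
9. deliver 1→2:  nop
10. deliver 4→2:  nop
11. recover(3):  <3:part t0 ->
12. deliver 1→4:  nop
13. deliver 2→4:  nop
14. deliver 0→1:  <1:part t1 ->
15. deliver 2→0:  nop
16. deliver 4→3:  nop
17. deliver 3→0:  nop
18. deliver 2→3:  nop
19. propose(0,'p'):  <0:coor t4 ->
20. deliver 0→4:  <4:part t1 ->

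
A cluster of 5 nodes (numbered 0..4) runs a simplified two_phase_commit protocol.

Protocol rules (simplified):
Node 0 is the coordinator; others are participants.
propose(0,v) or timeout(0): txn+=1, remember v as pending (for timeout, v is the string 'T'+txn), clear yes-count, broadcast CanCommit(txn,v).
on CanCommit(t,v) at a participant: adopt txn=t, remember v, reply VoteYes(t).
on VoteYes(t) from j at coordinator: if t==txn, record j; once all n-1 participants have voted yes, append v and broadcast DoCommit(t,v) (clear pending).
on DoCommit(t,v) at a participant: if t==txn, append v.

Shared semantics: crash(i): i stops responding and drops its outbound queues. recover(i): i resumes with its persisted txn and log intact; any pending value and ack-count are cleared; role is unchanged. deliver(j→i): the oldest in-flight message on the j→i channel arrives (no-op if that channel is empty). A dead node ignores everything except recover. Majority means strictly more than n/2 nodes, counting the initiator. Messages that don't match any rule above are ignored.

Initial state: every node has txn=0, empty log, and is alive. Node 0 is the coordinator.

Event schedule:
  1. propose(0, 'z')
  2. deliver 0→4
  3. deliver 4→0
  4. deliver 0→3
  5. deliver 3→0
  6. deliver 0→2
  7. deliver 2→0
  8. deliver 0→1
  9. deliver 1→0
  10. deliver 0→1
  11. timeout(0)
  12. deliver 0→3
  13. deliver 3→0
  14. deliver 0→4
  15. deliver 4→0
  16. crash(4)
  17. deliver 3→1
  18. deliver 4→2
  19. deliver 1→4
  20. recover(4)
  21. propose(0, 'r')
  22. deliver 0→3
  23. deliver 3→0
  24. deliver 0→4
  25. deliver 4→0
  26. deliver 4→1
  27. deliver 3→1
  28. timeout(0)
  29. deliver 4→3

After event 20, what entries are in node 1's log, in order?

z

e1 propose(0,'z'): 0[coor,t=1,-]
e2 deliver 0→4: 4[part,t=1,-]
e3 deliver 4→0: ·
e4 deliver 0→3: 3[part,t=1,-]
e5 deliver 3→0: ·
e6 deliver 0→2: 2[part,t=1,-]
e7 deliver 2→0: ·
e8 deliver 0→1: 1[part,t=1,-]
e9 deliver 1→0: 0[coor,t=1,z]
e10 deliver 0→1: 1[part,t=1,z]
e11 timeout(0): 0[coor,t=2,z]
e12 deliver 0→3: 3[part,t=1,z]
e13 deliver 3→0: ·
e14 deliver 0→4: 4[part,t=1,z]
e15 deliver 4→0: ·
e16 crash(4): 4[✗part,t=1,z]
e17 deliver 3→1: ·
e18 deliver 4→2: ·
e19 deliver 1→4: ·
e20 recover(4): 4[part,t=1,z]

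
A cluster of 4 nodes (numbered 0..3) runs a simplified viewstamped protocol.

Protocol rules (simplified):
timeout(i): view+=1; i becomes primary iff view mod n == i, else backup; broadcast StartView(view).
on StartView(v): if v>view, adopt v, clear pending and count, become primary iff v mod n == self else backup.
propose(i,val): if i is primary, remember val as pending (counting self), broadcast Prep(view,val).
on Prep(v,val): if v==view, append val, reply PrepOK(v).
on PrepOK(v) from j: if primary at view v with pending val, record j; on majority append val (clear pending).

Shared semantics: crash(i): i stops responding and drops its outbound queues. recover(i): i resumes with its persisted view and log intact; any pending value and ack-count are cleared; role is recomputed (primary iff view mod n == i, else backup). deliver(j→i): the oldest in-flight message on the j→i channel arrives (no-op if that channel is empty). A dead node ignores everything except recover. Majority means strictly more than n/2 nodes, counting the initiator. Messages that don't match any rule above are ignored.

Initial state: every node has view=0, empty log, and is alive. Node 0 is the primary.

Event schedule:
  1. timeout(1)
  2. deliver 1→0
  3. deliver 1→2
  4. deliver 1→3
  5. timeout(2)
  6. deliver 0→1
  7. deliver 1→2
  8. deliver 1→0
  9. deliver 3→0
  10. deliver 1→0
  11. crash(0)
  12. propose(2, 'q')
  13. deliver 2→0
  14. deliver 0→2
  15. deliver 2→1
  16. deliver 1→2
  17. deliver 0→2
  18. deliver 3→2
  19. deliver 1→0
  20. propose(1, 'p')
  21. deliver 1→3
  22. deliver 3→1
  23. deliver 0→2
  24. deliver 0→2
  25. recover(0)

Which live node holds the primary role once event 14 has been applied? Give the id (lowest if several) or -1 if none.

1

after 1 — timeout(1): n1:prim/v1/[-]
after 2 — deliver 1→0: n0:back/v1/[-]
after 3 — deliver 1→2: n2:back/v1/[-]
after 4 — deliver 1→3: n3:back/v1/[-]
after 5 — timeout(2): n2:prim/v2/[-]
after 6 — deliver 0→1: ·
after 7 — deliver 1→2: ·
after 8 — deliver 1→0: ·
after 9 — deliver 3→0: ·
after 10 — deliver 1→0: ·
after 11 — crash(0): n0:✗back/v1/[-]
after 12 — propose(2,'q'): ·
after 13 — deliver 2→0: ·
after 14 — deliver 0→2: ·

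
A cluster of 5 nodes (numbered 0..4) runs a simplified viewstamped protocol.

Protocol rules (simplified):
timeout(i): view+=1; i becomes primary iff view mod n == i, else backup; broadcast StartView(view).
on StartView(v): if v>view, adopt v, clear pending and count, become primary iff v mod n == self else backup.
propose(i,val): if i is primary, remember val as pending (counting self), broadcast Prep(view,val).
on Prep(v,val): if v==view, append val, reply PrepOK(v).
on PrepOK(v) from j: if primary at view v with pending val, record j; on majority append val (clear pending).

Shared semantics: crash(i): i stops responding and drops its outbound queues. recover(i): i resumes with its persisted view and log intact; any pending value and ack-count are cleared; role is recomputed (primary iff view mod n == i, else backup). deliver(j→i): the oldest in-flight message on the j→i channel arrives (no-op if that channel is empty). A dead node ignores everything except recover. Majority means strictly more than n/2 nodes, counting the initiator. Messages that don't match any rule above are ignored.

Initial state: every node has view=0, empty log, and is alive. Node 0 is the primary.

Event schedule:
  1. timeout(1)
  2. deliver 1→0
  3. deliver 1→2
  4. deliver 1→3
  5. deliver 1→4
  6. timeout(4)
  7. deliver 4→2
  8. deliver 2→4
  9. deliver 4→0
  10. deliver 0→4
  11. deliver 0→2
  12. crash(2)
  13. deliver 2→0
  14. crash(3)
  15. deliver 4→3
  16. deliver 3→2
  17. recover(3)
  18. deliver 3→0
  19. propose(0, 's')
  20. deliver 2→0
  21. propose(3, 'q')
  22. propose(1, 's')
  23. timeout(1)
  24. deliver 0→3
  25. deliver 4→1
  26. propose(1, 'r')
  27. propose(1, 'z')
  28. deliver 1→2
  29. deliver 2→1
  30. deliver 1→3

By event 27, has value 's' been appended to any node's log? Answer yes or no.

no

after 1 — timeout(1): n1:prim/v1/[-]
after 2 — deliver 1→0: n0:back/v1/[-]
after 3 — deliver 1→2: n2:back/v1/[-]
after 4 — deliver 1→3: n3:back/v1/[-]
after 5 — deliver 1→4: n4:back/v1/[-]
after 6 — timeout(4): n4:back/v2/[-]
after 7 — deliver 4→2: n2:prim/v2/[-]
after 8 — deliver 2→4: ·
after 9 — deliver 4→0: n0:back/v2/[-]
after 10 — deliver 0→4: ·
after 11 — deliver 0→2: ·
after 12 — crash(2): n2:✗prim/v2/[-]
after 13 — deliver 2→0: ·
after 14 — crash(3): n3:✗back/v1/[-]
after 15 — deliver 4→3: ·
after 16 — deliver 3→2: ·
after 17 — recover(3): n3:back/v1/[-]
after 18 — deliver 3→0: ·
after 19 — propose(0,'s'): ·
after 20 — deliver 2→0: ·
after 21 — propose(3,'q'): ·
after 22 — propose(1,'s'): ·
after 23 — timeout(1): n1:back/v2/[-]
after 24 — deliver 0→3: ·
after 25 — deliver 4→1: ·
after 26 — propose(1,'r'): ·
after 27 — propose(1,'z'): ·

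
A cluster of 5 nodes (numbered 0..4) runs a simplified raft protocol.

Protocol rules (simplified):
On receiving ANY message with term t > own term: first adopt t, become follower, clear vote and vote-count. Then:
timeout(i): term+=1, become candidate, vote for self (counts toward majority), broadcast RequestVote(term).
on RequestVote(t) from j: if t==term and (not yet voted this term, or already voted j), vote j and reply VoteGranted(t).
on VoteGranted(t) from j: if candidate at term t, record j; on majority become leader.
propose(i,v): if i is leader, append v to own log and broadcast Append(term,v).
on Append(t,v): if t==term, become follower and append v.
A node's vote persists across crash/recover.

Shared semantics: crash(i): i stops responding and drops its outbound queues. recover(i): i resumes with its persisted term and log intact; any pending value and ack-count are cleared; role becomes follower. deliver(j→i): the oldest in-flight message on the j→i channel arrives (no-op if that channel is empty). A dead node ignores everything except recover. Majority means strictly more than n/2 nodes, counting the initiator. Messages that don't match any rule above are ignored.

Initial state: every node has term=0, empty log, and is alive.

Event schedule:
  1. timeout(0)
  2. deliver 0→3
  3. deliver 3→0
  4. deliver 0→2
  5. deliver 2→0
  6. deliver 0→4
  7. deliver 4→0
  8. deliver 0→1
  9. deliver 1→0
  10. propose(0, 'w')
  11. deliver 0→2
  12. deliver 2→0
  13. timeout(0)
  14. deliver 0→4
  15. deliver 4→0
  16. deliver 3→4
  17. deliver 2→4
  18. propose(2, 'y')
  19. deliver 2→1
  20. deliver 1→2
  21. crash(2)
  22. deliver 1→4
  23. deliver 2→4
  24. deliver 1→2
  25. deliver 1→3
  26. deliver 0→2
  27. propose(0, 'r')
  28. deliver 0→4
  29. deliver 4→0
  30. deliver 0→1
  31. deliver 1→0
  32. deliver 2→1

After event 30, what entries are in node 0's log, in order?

w

e1 timeout(0): 0[cand,t=1,-]
e2 deliver 0→3: 3[foll,t=1,-]
e3 deliver 3→0: ·
e4 deliver 0→2: 2[foll,t=1,-]
e5 deliver 2→0: 0[lead,t=1,-]
e6 deliver 0→4: 4[foll,t=1,-]
e7 deliver 4→0: ·
e8 deliver 0→1: 1[foll,t=1,-]
e9 deliver 1→0: ·
e10 propose(0,'w'): 0[lead,t=1,w]
e11 deliver 0→2: 2[foll,t=1,w]
e12 deliver 2→0: ·
e13 timeout(0): 0[cand,t=2,w]
e14 deliver 0→4: 4[foll,t=1,w]
e15 deliver 4→0: ·
e16 deliver 3→4: ·
e17 deliver 2→4: ·
e18 propose(2,'y'): ·
e19 deliver 2→1: ·
e20 deliver 1→2: ·
e21 crash(2): 2[✗foll,t=1,w]
e22 deliver 1→4: ·
e23 deliver 2→4: ·
e24 deliver 1→2: ·
e25 deliver 1→3: ·
e26 deliver 0→2: ·
e27 propose(0,'r'): ·
e28 deliver 0→4: 4[foll,t=2,w]
e29 deliver 4→0: ·
e30 deliver 0→1: 1[foll,t=1,w]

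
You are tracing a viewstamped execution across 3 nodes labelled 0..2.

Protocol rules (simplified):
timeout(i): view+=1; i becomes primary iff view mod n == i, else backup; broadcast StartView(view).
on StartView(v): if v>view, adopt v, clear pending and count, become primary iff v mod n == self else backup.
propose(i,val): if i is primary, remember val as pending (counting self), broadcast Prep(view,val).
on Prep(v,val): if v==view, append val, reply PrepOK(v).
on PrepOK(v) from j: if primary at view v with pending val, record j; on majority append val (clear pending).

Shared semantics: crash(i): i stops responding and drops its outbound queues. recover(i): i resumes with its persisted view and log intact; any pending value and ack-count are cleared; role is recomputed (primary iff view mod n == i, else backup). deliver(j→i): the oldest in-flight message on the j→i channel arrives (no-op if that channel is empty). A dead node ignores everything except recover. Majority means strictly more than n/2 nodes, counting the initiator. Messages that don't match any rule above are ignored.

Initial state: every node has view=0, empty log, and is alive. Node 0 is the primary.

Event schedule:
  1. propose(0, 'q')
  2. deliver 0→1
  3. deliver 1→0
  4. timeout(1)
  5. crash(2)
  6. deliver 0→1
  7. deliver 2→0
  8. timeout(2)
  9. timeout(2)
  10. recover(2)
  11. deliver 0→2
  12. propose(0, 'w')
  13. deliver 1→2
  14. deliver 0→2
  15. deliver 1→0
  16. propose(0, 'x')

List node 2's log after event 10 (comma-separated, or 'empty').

empty

after 1 — propose(0,'q'): ·
after 2 — deliver 0→1: n1:back/v0/[q]
after 3 — deliver 1→0: n0:prim/v0/[q]
after 4 — timeout(1): n1:prim/v1/[q]
after 5 — crash(2): n2:✗back/v0/[-]
after 6 — deliver 0→1: ·
after 7 — deliver 2→0: ·
after 8 — timeout(2): ·
after 9 — timeout(2): ·
after 10 — recover(2): n2:back/v0/[-]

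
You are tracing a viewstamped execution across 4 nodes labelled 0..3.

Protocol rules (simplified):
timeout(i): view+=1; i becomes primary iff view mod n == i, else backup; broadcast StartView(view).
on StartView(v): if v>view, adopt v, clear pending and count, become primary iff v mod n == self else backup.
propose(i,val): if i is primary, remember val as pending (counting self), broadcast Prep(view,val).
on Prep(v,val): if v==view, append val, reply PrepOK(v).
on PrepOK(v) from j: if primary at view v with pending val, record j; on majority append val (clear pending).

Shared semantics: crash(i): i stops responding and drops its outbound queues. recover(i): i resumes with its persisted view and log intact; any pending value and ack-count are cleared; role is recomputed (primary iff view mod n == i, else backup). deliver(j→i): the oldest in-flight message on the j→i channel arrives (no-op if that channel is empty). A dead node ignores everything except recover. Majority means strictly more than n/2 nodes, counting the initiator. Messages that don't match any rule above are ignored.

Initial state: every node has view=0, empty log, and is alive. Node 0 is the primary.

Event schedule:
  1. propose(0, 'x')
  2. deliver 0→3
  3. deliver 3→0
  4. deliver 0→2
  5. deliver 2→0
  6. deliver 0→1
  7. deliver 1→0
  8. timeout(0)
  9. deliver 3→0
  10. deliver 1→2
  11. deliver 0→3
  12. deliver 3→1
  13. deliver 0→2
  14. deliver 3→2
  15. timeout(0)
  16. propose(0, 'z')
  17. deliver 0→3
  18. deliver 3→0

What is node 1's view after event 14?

0

1. propose(0,'x'):  nop
2. deliver 0→3:  <3:back v0 x>
3. deliver 3→0:  nop
4. deliver 0→2:  <2:back v0 x>
5. deliver 2→0:  <0:prim v0 x>
6. deliver 0→1:  <1:back v0 x>
7. deliver 1→0:  nop
8. timeout(0):  <0:back v1 x>
9. deliver 3→0:  nop
10. deliver 1→2:  nop
11. deliver 0→3:  <3:back v1 x>
12. deliver 3→1:  nop
13. deliver 0→2:  <2:back v1 x>
14. deliver 3→2:  nop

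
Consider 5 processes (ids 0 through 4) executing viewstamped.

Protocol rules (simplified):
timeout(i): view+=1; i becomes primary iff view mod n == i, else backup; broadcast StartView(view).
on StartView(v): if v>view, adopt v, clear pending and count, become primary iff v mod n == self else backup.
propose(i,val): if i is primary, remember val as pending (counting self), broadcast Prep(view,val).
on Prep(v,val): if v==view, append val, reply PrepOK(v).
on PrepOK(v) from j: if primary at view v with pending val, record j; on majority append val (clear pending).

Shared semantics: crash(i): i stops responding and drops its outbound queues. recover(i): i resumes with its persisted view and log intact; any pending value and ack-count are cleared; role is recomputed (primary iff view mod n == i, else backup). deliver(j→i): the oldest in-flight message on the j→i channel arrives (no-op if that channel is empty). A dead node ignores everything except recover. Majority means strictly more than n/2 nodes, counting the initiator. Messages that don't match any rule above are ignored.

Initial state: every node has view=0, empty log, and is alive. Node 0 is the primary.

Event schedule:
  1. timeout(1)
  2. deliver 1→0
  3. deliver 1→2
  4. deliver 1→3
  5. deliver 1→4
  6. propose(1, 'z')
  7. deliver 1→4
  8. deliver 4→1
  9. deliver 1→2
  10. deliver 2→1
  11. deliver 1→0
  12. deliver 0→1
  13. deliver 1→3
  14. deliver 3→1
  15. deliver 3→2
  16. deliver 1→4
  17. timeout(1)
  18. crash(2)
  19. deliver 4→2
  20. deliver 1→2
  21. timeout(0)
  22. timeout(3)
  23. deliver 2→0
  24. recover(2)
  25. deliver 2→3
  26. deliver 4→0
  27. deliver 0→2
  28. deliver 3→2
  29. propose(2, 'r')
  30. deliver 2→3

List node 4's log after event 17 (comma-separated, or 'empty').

z

after 1 — timeout(1): n1:prim/v1/[-]
after 2 — deliver 1→0: n0:back/v1/[-]
after 3 — deliver 1→2: n2:back/v1/[-]
after 4 — deliver 1→3: n3:back/v1/[-]
after 5 — deliver 1→4: n4:back/v1/[-]
after 6 — propose(1,'z'): ·
after 7 — deliver 1→4: n4:back/v1/[z]
after 8 — deliver 4→1: ·
after 9 — deliver 1→2: n2:back/v1/[z]
after 10 — deliver 2→1: n1:prim/v1/[z]
after 11 — deliver 1→0: n0:back/v1/[z]
after 12 — deliver 0→1: ·
after 13 — deliver 1→3: n3:back/v1/[z]
after 14 — deliver 3→1: ·
after 15 — deliver 3→2: ·
after 16 — deliver 1→4: ·
after 17 — timeout(1): n1:back/v2/[z]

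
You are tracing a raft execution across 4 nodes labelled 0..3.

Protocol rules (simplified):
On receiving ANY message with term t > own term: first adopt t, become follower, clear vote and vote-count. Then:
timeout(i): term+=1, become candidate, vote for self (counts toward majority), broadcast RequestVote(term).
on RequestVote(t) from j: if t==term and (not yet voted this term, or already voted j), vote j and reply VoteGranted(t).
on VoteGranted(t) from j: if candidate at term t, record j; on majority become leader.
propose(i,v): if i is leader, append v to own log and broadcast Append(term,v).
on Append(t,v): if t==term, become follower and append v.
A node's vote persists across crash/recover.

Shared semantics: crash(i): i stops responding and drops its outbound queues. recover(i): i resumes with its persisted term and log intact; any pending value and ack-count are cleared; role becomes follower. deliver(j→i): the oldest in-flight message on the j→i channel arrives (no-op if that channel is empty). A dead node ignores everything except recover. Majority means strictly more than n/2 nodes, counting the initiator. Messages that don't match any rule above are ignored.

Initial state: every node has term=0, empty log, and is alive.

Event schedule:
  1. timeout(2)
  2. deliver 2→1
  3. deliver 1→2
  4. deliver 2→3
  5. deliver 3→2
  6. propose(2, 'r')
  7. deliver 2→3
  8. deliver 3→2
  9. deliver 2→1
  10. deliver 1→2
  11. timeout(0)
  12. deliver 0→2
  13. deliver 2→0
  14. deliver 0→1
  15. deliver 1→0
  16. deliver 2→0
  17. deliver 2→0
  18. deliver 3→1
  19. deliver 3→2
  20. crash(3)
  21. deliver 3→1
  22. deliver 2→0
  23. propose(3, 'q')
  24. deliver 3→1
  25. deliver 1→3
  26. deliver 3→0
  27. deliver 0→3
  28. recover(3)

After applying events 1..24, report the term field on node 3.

[1] timeout(2) → N2(cand t1 [-])
[2] deliver 2→1 → N1(foll t1 [-])
[3] deliver 1→2 → ∅
[4] deliver 2→3 → N3(foll t1 [-])
[5] deliver 3→2 → N2(lead t1 [-])
[6] propose(2,'r') → N2(lead t1 [r])
[7] deliver 2→3 → N3(foll t1 [r])
[8] deliver 3→2 → ∅
[9] deliver 2→1 → N1(foll t1 [r])
[10] deliver 1→2 → ∅
[11] timeout(0) → N0(cand t1 [-])
[12] deliver 0→2 → ∅
[13] deliver 2→0 → ∅
[14] deliver 0→1 → ∅
[15] deliver 1→0 → ∅
[16] deliver 2→0 → N0(foll t1 [r])
[17] deliver 2→0 → ∅
[18] deliver 3→1 → ∅
[19] deliver 3→2 → ∅
[20] crash(3) → N3(✗foll t1 [r])
[21] deliver 3→1 → ∅
[22] deliver 2→0 → ∅
[23] propose(3,'q') → ∅
[24] deliver 3→1 → ∅

1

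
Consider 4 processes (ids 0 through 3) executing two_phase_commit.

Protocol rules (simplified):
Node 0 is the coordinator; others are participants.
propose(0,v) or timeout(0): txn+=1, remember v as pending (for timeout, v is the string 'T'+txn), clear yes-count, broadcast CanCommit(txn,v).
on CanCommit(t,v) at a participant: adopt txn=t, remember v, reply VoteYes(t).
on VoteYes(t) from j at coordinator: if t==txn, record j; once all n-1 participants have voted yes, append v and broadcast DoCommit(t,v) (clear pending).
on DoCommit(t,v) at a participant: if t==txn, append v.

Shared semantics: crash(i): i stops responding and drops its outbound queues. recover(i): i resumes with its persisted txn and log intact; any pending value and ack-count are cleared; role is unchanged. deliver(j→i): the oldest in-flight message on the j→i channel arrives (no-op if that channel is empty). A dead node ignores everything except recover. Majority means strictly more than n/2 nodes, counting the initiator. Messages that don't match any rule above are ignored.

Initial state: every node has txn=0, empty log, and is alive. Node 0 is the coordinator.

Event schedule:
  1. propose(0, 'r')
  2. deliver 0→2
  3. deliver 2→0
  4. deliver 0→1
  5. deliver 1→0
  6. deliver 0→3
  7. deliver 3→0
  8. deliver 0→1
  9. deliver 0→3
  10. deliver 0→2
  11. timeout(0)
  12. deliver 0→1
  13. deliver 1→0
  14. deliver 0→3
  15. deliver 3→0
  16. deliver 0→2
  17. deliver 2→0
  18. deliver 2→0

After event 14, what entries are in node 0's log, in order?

r

[1] propose(0,'r') → N0(coor t1 [-])
[2] deliver 0→2 → N2(part t1 [-])
[3] deliver 2→0 → ∅
[4] deliver 0→1 → N1(part t1 [-])
[5] deliver 1→0 → ∅
[6] deliver 0→3 → N3(part t1 [-])
[7] deliver 3→0 → N0(coor t1 [r])
[8] deliver 0→1 → N1(part t1 [r])
[9] deliver 0→3 → N3(part t1 [r])
[10] deliver 0→2 → N2(part t1 [r])
[11] timeout(0) → N0(coor t2 [r])
[12] deliver 0→1 → N1(part t2 [r])
[13] deliver 1→0 → ∅
[14] deliver 0→3 → N3(part t2 [r])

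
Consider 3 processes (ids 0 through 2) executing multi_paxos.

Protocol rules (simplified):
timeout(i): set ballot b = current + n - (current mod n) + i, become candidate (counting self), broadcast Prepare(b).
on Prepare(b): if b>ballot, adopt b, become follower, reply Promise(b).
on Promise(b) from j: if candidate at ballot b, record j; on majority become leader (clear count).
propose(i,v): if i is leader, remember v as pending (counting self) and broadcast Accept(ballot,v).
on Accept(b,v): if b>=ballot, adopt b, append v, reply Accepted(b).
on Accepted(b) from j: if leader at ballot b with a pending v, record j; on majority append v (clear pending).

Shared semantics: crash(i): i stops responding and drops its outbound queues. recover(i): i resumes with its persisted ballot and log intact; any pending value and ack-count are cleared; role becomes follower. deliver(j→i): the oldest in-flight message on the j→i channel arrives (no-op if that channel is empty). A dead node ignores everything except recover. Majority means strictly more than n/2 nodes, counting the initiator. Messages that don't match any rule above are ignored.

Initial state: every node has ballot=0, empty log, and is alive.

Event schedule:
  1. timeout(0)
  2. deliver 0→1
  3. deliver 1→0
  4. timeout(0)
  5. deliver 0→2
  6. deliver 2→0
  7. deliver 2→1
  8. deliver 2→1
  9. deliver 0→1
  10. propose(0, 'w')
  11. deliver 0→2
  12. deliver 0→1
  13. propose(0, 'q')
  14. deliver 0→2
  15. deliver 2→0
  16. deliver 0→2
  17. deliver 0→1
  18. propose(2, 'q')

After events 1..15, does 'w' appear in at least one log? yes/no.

[1] timeout(0) → N0(cand b3 [-])
[2] deliver 0→1 → N1(foll b3 [-])
[3] deliver 1→0 → N0(lead b3 [-])
[4] timeout(0) → N0(cand b6 [-])
[5] deliver 0→2 → N2(foll b3 [-])
[6] deliver 2→0 → ∅
[7] deliver 2→1 → ∅
[8] deliver 2→1 → ∅
[9] deliver 0→1 → N1(foll b6 [-])
[10] propose(0,'w') → ∅
[11] deliver 0→2 → N2(foll b6 [-])
[12] deliver 0→1 → ∅
[13] propose(0,'q') → ∅
[14] deliver 0→2 → ∅
[15] deliver 2→0 → N0(lead b6 [-])

no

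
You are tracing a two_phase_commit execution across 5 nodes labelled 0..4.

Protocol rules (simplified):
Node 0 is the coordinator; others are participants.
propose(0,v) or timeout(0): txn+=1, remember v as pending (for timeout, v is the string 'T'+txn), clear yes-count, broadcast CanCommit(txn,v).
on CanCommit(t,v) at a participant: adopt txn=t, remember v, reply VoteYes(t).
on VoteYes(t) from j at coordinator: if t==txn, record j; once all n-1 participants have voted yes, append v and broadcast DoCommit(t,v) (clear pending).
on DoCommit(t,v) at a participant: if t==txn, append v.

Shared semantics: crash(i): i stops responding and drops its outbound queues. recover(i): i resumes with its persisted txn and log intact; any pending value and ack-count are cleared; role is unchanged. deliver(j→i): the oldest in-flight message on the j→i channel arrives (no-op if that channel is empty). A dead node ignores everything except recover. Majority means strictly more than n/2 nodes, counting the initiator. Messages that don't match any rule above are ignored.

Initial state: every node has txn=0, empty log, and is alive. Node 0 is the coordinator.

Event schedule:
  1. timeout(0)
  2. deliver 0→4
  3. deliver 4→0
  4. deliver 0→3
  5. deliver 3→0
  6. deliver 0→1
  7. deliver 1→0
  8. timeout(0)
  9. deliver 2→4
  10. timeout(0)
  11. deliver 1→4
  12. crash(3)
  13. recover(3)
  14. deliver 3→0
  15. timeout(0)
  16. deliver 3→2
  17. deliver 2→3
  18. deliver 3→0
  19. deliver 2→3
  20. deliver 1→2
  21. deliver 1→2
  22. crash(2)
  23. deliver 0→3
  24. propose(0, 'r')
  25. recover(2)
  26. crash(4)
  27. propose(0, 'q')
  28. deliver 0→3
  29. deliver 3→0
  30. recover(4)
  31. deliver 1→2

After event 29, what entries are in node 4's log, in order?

empty

step 1 timeout(0): 0={coor,t=1,log=-}
step 2 deliver 0→4: 4={part,t=1,log=-}
step 3 deliver 4→0: —
step 4 deliver 0→3: 3={part,t=1,log=-}
step 5 deliver 3→0: —
step 6 deliver 0→1: 1={part,t=1,log=-}
step 7 deliver 1→0: —
step 8 timeout(0): 0={coor,t=2,log=-}
step 9 deliver 2→4: —
step 10 timeout(0): 0={coor,t=3,log=-}
step 11 deliver 1→4: —
step 12 crash(3): 3={✗part,t=1,log=-}
step 13 recover(3): 3={part,t=1,log=-}
step 14 deliver 3→0: —
step 15 timeout(0): 0={coor,t=4,log=-}
step 16 deliver 3→2: —
step 17 deliver 2→3: —
step 18 deliver 3→0: —
step 19 deliver 2→3: —
step 20 deliver 1→2: —
step 21 deliver 1→2: —
step 22 crash(2): 2={✗part,t=0,log=-}
step 23 deliver 0→3: 3={part,t=2,log=-}
step 24 propose(0,'r'): 0={coor,t=5,log=-}
step 25 recover(2): 2={part,t=0,log=-}
step 26 crash(4): 4={✗part,t=1,log=-}
step 27 propose(0,'q'): 0={coor,t=6,log=-}
step 28 deliver 0→3: 3={part,t=3,log=-}
step 29 deliver 3→0: —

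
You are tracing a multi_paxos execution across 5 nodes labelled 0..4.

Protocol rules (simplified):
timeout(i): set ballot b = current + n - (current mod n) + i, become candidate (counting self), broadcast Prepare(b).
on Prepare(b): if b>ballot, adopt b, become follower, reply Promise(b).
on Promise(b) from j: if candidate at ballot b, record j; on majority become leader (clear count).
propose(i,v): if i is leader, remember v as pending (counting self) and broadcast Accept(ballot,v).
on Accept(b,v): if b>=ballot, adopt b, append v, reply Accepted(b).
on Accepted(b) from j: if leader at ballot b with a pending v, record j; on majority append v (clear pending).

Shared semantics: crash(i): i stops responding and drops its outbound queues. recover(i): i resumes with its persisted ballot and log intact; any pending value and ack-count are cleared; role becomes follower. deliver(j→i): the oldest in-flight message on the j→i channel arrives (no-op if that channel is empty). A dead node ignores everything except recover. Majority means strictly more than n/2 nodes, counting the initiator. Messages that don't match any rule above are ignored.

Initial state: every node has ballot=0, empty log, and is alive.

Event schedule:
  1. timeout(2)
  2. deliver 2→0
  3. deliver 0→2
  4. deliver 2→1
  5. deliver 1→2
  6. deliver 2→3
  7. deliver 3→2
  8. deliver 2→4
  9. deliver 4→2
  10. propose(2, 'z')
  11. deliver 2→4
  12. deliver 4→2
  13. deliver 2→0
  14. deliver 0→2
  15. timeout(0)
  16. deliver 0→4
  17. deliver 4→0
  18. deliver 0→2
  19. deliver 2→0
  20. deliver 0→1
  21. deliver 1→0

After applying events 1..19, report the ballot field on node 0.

10

after 1 — timeout(2): n2:cand/b7/[-]
after 2 — deliver 2→0: n0:foll/b7/[-]
after 3 — deliver 0→2: ·
after 4 — deliver 2→1: n1:foll/b7/[-]
after 5 — deliver 1→2: n2:lead/b7/[-]
after 6 — deliver 2→3: n3:foll/b7/[-]
after 7 — deliver 3→2: ·
after 8 — deliver 2→4: n4:foll/b7/[-]
after 9 — deliver 4→2: ·
after 10 — propose(2,'z'): ·
after 11 — deliver 2→4: n4:foll/b7/[z]
after 12 — deliver 4→2: ·
after 13 — deliver 2→0: n0:foll/b7/[z]
after 14 — deliver 0→2: n2:lead/b7/[z]
after 15 — timeout(0): n0:cand/b10/[z]
after 16 — deliver 0→4: n4:foll/b10/[z]
after 17 — deliver 4→0: ·
after 18 — deliver 0→2: n2:foll/b10/[z]
after 19 — deliver 2→0: n0:lead/b10/[z]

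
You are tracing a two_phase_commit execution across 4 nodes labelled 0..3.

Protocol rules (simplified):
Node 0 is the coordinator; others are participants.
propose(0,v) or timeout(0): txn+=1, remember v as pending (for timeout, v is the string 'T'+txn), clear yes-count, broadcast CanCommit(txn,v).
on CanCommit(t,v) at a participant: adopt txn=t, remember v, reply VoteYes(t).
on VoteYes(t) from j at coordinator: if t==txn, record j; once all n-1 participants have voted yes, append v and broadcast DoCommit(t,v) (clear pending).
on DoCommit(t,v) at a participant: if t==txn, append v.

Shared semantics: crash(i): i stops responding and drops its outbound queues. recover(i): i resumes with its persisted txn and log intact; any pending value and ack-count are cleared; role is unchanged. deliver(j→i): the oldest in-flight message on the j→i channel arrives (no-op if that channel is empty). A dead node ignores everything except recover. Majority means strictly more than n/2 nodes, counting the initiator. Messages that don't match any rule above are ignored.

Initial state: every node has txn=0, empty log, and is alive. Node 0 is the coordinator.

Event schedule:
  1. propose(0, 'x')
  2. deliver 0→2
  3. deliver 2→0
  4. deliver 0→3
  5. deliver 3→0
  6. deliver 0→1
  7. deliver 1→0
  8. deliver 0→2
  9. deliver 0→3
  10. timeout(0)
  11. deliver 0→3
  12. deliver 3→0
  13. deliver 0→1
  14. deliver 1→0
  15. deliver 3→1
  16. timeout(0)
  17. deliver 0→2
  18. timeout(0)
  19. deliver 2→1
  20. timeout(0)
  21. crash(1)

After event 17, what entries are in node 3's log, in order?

x

1. propose(0,'x'):  <0:coor t1 ->
2. deliver 0→2:  <2:part t1 ->
3. deliver 2→0:  nop
4. deliver 0→3:  <3:part t1 ->
5. deliver 3→0:  nop
6. deliver 0→1:  <1:part t1 ->
7. deliver 1→0:  <0:coor t1 x>
8. deliver 0→2:  <2:part t1 x>
9. deliver 0→3:  <3:part t1 x>
10. timeout(0):  <0:coor t2 x>
11. deliver 0→3:  <3:part t2 x>
12. deliver 3→0:  nop
13. deliver 0→1:  <1:part t1 x>
14. deliver 1→0:  nop
15. deliver 3→1:  nop
16. timeout(0):  <0:coor t3 x>
17. deliver 0→2:  <2:part t2 x>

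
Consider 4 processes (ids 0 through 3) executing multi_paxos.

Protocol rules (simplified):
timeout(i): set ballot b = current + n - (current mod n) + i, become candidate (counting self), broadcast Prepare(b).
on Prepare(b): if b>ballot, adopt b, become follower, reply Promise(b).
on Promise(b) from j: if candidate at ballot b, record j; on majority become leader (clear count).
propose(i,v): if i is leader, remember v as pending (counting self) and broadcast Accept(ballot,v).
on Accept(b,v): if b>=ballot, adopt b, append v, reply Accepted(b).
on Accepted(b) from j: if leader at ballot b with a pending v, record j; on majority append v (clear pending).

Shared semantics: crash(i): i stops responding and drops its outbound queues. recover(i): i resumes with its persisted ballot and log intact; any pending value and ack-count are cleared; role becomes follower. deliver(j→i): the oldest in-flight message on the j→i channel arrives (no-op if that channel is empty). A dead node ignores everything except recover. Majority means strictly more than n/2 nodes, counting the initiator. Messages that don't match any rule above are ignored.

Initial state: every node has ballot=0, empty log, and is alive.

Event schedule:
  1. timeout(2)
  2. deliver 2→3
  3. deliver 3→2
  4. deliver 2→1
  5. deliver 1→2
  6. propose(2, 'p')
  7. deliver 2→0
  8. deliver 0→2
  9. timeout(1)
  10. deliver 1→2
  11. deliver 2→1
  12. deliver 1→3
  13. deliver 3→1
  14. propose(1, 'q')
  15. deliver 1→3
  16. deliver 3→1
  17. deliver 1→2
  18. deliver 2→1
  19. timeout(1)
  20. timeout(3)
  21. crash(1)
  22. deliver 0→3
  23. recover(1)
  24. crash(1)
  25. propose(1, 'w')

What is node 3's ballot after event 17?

e1 timeout(2): 2[cand,b=6,-]
e2 deliver 2→3: 3[foll,b=6,-]
e3 deliver 3→2: ·
e4 deliver 2→1: 1[foll,b=6,-]
e5 deliver 1→2: 2[lead,b=6,-]
e6 propose(2,'p'): ·
e7 deliver 2→0: 0[foll,b=6,-]
e8 deliver 0→2: ·
e9 timeout(1): 1[cand,b=9,-]
e10 deliver 1→2: 2[foll,b=9,-]
e11 deliver 2→1: ·
e12 deliver 1→3: 3[foll,b=9,-]
e13 deliver 3→1: ·
e14 propose(1,'q'): ·
e15 deliver 1→3: ·
e16 deliver 3→1: ·
e17 deliver 1→2: ·

9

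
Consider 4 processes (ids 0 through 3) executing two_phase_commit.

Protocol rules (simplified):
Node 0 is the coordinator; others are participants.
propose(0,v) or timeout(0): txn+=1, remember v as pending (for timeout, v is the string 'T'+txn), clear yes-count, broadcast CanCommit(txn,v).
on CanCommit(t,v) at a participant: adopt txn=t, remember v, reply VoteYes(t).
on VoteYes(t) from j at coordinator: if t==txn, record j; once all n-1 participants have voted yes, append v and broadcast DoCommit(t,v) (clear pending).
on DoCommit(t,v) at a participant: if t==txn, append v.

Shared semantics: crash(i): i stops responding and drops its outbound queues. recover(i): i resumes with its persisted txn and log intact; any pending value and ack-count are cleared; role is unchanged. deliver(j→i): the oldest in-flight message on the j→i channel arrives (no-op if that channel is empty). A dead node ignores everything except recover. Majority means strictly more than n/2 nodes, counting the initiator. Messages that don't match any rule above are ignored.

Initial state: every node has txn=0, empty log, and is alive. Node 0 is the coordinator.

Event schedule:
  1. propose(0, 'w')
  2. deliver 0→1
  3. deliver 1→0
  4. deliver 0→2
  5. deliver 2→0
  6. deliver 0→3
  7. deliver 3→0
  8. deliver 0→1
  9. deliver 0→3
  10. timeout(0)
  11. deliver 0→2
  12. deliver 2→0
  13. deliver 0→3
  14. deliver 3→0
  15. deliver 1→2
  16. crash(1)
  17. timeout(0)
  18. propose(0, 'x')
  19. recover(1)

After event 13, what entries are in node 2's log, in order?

w

1. propose(0,'w'):  <0:coor t1 ->
2. deliver 0→1:  <1:part t1 ->
3. deliver 1→0:  nop
4. deliver 0→2:  <2:part t1 ->
5. deliver 2→0:  nop
6. deliver 0→3:  <3:part t1 ->
7. deliver 3→0:  <0:coor t1 w>
8. deliver 0→1:  <1:part t1 w>
9. deliver 0→3:  <3:part t1 w>
10. timeout(0):  <0:coor t2 w>
11. deliver 0→2:  <2:part t1 w>
12. deliver 2→0:  nop
13. deliver 0→3:  <3:part t2 w>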